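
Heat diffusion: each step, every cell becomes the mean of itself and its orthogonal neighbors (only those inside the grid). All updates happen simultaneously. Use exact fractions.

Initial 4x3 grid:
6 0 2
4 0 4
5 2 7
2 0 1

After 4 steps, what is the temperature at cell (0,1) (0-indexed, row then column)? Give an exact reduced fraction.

Step 1: cell (0,1) = 2
Step 2: cell (0,1) = 7/3
Step 3: cell (0,1) = 2371/900
Step 4: cell (0,1) = 143279/54000
Full grid after step 4:
  45497/16200 143279/54000 56471/21600
  75697/27000 495323/180000 190567/72000
  148139/54000 317857/120000 580681/216000
  330751/129600 245951/96000 331901/129600

Answer: 143279/54000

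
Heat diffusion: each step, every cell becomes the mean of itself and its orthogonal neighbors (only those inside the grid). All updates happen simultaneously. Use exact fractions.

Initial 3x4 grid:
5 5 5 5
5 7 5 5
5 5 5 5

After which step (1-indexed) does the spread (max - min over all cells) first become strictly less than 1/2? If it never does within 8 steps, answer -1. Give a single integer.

Answer: 2

Derivation:
Step 1: max=11/2, min=5, spread=1/2
Step 2: max=273/50, min=5, spread=23/50
  -> spread < 1/2 first at step 2
Step 3: max=12811/2400, min=1013/200, spread=131/480
Step 4: max=114551/21600, min=18391/3600, spread=841/4320
Step 5: max=45742051/8640000, min=3693373/720000, spread=56863/345600
Step 6: max=410334341/77760000, min=33389543/6480000, spread=386393/3110400
Step 7: max=163913723131/31104000000, min=13380358813/2592000000, spread=26795339/248832000
Step 8: max=9815015714129/1866240000000, min=804686149667/155520000000, spread=254051069/2985984000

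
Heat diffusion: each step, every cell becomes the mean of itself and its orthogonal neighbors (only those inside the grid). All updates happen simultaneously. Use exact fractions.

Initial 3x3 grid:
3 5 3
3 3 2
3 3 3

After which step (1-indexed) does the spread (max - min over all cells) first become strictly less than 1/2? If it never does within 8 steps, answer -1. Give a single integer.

Answer: 3

Derivation:
Step 1: max=11/3, min=8/3, spread=1
Step 2: max=137/40, min=101/36, spread=223/360
Step 3: max=3611/1080, min=6307/2160, spread=61/144
  -> spread < 1/2 first at step 3
Step 4: max=211507/64800, min=384689/129600, spread=511/1728
Step 5: max=12548279/3888000, min=23480683/7776000, spread=4309/20736
Step 6: max=744874063/233280000, min=1421695001/466560000, spread=36295/248832
Step 7: max=44410755611/13996800000, min=85954889347/27993600000, spread=305773/2985984
Step 8: max=2651205952267/839808000000, min=5181664201409/1679616000000, spread=2575951/35831808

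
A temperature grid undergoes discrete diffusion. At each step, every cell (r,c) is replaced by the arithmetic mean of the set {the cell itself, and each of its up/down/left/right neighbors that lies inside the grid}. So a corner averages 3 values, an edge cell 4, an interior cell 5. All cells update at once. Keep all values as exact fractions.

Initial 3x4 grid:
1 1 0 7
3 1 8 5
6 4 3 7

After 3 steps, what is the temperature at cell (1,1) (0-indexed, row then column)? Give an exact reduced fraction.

Answer: 3409/1000

Derivation:
Step 1: cell (1,1) = 17/5
Step 2: cell (1,1) = 69/25
Step 3: cell (1,1) = 3409/1000
Full grid after step 3:
  2597/1080 17953/7200 9011/2400 1529/360
  4419/1600 3409/1000 3909/1000 24077/4800
  7739/2160 13339/3600 1417/300 397/80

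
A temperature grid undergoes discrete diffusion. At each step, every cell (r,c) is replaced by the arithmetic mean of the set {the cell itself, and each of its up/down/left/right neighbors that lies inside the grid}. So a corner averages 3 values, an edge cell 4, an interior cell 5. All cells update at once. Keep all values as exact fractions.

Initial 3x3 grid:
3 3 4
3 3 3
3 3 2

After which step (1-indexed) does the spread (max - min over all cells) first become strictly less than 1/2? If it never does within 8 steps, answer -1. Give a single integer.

Step 1: max=10/3, min=8/3, spread=2/3
Step 2: max=115/36, min=101/36, spread=7/18
  -> spread < 1/2 first at step 2
Step 3: max=1345/432, min=1247/432, spread=49/216
Step 4: max=21247/6912, min=20225/6912, spread=511/3456
Step 5: max=253141/82944, min=244523/82944, spread=4309/41472
Step 6: max=3022279/995328, min=2949689/995328, spread=36295/497664
Step 7: max=36137581/11943936, min=35526035/11943936, spread=305773/5971968
Step 8: max=432557647/143327232, min=427405745/143327232, spread=2575951/71663616

Answer: 2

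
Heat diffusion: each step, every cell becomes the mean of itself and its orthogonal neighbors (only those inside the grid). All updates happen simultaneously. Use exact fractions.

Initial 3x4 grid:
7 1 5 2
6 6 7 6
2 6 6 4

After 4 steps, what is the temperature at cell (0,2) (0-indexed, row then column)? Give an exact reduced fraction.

Step 1: cell (0,2) = 15/4
Step 2: cell (0,2) = 113/24
Step 3: cell (0,2) = 16801/3600
Step 4: cell (0,2) = 522547/108000
Full grid after step 4:
  634079/129600 522107/108000 522547/108000 617809/129600
  4287371/864000 1816399/360000 1800149/360000 4334641/864000
  659129/129600 1107589/216000 1129469/216000 669559/129600

Answer: 522547/108000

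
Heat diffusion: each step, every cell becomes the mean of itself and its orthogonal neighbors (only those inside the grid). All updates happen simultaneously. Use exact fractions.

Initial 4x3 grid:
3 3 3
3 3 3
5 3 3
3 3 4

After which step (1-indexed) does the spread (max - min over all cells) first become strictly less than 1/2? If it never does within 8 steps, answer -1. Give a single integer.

Answer: 3

Derivation:
Step 1: max=11/3, min=3, spread=2/3
Step 2: max=211/60, min=3, spread=31/60
Step 3: max=7489/2160, min=145/48, spread=241/540
  -> spread < 1/2 first at step 3
Step 4: max=440963/129600, min=22151/7200, spread=8449/25920
Step 5: max=26262757/7776000, min=669977/216000, spread=428717/1555200
Step 6: max=1561186943/466560000, min=20297819/6480000, spread=3989759/18662400
Step 7: max=93139228837/27993600000, min=612611273/194400000, spread=196928221/1119744000
Step 8: max=5558476854383/1679616000000, min=18481533191/5832000000, spread=1886362363/13436928000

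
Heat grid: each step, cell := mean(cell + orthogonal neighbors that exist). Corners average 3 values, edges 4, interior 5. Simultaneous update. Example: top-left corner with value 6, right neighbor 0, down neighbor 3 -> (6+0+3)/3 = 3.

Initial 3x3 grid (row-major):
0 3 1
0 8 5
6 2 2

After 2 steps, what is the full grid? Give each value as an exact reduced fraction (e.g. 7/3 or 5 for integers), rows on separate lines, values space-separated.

After step 1:
  1 3 3
  7/2 18/5 4
  8/3 9/2 3
After step 2:
  5/2 53/20 10/3
  323/120 93/25 17/5
  32/9 413/120 23/6

Answer: 5/2 53/20 10/3
323/120 93/25 17/5
32/9 413/120 23/6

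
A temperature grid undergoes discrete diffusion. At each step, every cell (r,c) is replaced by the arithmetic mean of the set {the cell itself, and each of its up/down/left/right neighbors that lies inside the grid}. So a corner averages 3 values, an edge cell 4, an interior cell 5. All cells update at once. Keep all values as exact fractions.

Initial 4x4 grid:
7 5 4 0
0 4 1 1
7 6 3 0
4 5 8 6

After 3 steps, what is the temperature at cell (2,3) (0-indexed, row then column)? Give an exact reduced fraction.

Step 1: cell (2,3) = 5/2
Step 2: cell (2,3) = 169/60
Step 3: cell (2,3) = 5713/1800
Full grid after step 3:
  973/240 4553/1200 9587/3600 2273/1080
  10391/2400 297/80 9083/3000 3901/1800
  32813/7200 1682/375 22051/6000 5713/1800
  275/54 35543/7200 33007/7200 8581/2160

Answer: 5713/1800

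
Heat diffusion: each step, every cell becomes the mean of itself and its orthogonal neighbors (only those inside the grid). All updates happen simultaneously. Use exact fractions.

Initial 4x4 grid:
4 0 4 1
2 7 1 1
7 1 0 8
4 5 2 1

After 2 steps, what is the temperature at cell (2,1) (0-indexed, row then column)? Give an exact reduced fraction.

Step 1: cell (2,1) = 4
Step 2: cell (2,1) = 151/50
Full grid after step 2:
  43/12 189/80 197/80 25/12
  127/40 351/100 229/100 197/80
  107/24 151/50 27/10 679/240
  71/18 43/12 83/30 49/18

Answer: 151/50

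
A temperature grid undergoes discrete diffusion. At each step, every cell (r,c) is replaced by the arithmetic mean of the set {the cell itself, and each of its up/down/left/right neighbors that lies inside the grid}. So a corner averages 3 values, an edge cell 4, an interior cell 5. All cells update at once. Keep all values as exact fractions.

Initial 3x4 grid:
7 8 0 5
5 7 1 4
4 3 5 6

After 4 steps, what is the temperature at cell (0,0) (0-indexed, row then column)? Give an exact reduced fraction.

Answer: 675929/129600

Derivation:
Step 1: cell (0,0) = 20/3
Step 2: cell (0,0) = 215/36
Step 3: cell (0,0) = 11803/2160
Step 4: cell (0,0) = 675929/129600
Full grid after step 4:
  675929/129600 259111/54000 38021/9000 2339/600
  4367041/864000 1696619/360000 62881/15000 95071/24000
  210443/43200 54733/12000 50903/12000 1823/450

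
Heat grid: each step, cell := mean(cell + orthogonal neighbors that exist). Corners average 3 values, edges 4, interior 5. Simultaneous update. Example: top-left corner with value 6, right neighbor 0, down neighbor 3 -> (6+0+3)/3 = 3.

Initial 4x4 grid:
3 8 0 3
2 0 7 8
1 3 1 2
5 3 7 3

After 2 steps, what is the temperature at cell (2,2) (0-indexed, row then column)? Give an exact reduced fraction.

Step 1: cell (2,2) = 4
Step 2: cell (2,2) = 79/25
Full grid after step 2:
  103/36 187/48 847/240 79/18
  151/48 261/100 207/50 461/120
  177/80 337/100 79/25 33/8
  41/12 63/20 4 11/3

Answer: 79/25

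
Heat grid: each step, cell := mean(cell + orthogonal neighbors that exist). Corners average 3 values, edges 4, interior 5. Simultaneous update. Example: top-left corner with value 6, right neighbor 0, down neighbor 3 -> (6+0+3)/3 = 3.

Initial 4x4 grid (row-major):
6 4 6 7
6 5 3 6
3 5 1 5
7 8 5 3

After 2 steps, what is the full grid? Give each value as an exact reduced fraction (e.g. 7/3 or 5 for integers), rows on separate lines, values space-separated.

Answer: 187/36 1211/240 1247/240 199/36
1211/240 469/100 457/100 293/60
413/80 243/50 102/25 257/60
35/6 209/40 559/120 37/9

Derivation:
After step 1:
  16/3 21/4 5 19/3
  5 23/5 21/5 21/4
  21/4 22/5 19/5 15/4
  6 25/4 17/4 13/3
After step 2:
  187/36 1211/240 1247/240 199/36
  1211/240 469/100 457/100 293/60
  413/80 243/50 102/25 257/60
  35/6 209/40 559/120 37/9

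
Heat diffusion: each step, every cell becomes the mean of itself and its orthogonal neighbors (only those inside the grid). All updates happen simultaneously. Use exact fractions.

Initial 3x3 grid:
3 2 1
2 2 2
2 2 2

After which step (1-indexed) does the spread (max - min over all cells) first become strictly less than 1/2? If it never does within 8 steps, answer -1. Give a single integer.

Step 1: max=7/3, min=5/3, spread=2/3
Step 2: max=79/36, min=65/36, spread=7/18
  -> spread < 1/2 first at step 2
Step 3: max=913/432, min=815/432, spread=49/216
Step 4: max=14335/6912, min=13313/6912, spread=511/3456
Step 5: max=170197/82944, min=161579/82944, spread=4309/41472
Step 6: max=2026951/995328, min=1954361/995328, spread=36295/497664
Step 7: max=24193645/11943936, min=23582099/11943936, spread=305773/5971968
Step 8: max=289230415/143327232, min=284078513/143327232, spread=2575951/71663616

Answer: 2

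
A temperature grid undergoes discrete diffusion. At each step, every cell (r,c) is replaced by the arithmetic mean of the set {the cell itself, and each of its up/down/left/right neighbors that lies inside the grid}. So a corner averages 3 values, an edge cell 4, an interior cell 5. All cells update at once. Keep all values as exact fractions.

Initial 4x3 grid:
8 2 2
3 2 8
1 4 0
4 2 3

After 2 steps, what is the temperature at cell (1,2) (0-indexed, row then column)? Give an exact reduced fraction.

Step 1: cell (1,2) = 3
Step 2: cell (1,2) = 291/80
Full grid after step 2:
  34/9 469/120 7/2
  439/120 78/25 291/80
  319/120 78/25 613/240
  103/36 181/80 26/9

Answer: 291/80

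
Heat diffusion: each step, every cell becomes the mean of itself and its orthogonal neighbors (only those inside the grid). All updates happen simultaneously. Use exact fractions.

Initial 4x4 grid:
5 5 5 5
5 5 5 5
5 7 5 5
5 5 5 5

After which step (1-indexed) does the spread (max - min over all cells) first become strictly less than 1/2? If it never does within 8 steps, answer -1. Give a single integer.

Answer: 2

Derivation:
Step 1: max=11/2, min=5, spread=1/2
Step 2: max=136/25, min=5, spread=11/25
  -> spread < 1/2 first at step 2
Step 3: max=6367/1200, min=5, spread=367/1200
Step 4: max=28571/5400, min=1513/300, spread=1337/5400
Step 5: max=851669/162000, min=45469/9000, spread=33227/162000
Step 6: max=25514327/4860000, min=274049/54000, spread=849917/4860000
Step 7: max=762714347/145800000, min=4118533/810000, spread=21378407/145800000
Step 8: max=22836462371/4374000000, min=1238688343/243000000, spread=540072197/4374000000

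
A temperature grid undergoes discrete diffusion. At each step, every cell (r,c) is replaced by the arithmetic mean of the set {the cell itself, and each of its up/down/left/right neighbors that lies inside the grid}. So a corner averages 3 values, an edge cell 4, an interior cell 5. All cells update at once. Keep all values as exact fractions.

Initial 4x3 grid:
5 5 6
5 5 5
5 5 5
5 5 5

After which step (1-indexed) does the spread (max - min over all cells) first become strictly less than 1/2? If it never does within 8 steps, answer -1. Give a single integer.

Answer: 1

Derivation:
Step 1: max=16/3, min=5, spread=1/3
  -> spread < 1/2 first at step 1
Step 2: max=95/18, min=5, spread=5/18
Step 3: max=1121/216, min=5, spread=41/216
Step 4: max=133817/25920, min=5, spread=4217/25920
Step 5: max=7985149/1555200, min=36079/7200, spread=38417/311040
Step 6: max=477760211/93312000, min=722597/144000, spread=1903471/18662400
Step 7: max=28594589089/5598720000, min=21715759/4320000, spread=18038617/223948800
Step 8: max=1712884182851/335923200000, min=1956926759/388800000, spread=883978523/13436928000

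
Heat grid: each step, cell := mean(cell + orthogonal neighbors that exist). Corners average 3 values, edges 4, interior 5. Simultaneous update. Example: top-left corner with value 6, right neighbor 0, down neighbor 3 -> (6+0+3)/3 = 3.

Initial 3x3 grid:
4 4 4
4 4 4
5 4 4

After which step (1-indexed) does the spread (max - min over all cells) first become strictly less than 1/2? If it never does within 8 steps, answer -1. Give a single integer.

Answer: 1

Derivation:
Step 1: max=13/3, min=4, spread=1/3
  -> spread < 1/2 first at step 1
Step 2: max=77/18, min=4, spread=5/18
Step 3: max=905/216, min=4, spread=41/216
Step 4: max=53971/12960, min=1451/360, spread=347/2592
Step 5: max=3217337/777600, min=14557/3600, spread=2921/31104
Step 6: max=192452539/46656000, min=1753483/432000, spread=24611/373248
Step 7: max=11516162033/2799360000, min=39536741/9720000, spread=207329/4478976
Step 8: max=689876352451/167961600000, min=2112401599/518400000, spread=1746635/53747712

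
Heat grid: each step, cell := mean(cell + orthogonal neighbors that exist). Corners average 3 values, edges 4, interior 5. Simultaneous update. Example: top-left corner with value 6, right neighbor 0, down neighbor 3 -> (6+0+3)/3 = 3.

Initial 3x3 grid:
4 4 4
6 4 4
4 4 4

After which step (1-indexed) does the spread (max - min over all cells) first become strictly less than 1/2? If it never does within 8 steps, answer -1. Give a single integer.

Step 1: max=14/3, min=4, spread=2/3
Step 2: max=547/120, min=4, spread=67/120
Step 3: max=4757/1080, min=407/100, spread=1807/5400
  -> spread < 1/2 first at step 3
Step 4: max=1885963/432000, min=11161/2700, spread=33401/144000
Step 5: max=16781933/3888000, min=1123391/270000, spread=3025513/19440000
Step 6: max=6685726867/1555200000, min=60355949/14400000, spread=53531/497664
Step 7: max=399280925849/93312000000, min=16343116051/3888000000, spread=450953/5971968
Step 8: max=23903783560603/5598720000000, min=1967248610519/466560000000, spread=3799043/71663616

Answer: 3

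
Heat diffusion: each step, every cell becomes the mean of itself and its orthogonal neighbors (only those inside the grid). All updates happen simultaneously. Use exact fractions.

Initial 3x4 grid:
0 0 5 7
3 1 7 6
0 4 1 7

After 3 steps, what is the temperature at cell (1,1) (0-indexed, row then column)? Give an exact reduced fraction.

Answer: 1697/600

Derivation:
Step 1: cell (1,1) = 3
Step 2: cell (1,1) = 11/5
Step 3: cell (1,1) = 1697/600
Full grid after step 3:
  89/48 1199/480 2053/480 61/12
  613/360 1697/600 4799/1200 15283/2880
  913/432 3757/1440 5999/1440 521/108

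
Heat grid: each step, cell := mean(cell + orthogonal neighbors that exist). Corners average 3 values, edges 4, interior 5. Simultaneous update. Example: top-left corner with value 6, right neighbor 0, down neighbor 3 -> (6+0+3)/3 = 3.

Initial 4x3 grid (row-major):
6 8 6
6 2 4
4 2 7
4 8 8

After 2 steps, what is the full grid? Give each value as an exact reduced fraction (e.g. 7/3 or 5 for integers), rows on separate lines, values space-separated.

Answer: 50/9 677/120 65/12
587/120 19/4 51/10
553/120 19/4 167/30
89/18 231/40 221/36

Derivation:
After step 1:
  20/3 11/2 6
  9/2 22/5 19/4
  4 23/5 21/4
  16/3 11/2 23/3
After step 2:
  50/9 677/120 65/12
  587/120 19/4 51/10
  553/120 19/4 167/30
  89/18 231/40 221/36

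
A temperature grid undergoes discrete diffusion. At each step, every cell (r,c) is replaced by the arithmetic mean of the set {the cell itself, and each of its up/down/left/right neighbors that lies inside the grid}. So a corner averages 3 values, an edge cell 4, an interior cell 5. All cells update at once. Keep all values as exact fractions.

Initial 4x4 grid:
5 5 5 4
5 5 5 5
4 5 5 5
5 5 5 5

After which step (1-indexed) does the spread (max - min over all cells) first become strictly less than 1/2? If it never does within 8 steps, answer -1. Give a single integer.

Step 1: max=5, min=14/3, spread=1/3
  -> spread < 1/2 first at step 1
Step 2: max=5, min=85/18, spread=5/18
Step 3: max=239/48, min=5189/1080, spread=377/2160
Step 4: max=11899/2400, min=31357/6480, spread=7703/64800
Step 5: max=1067699/216000, min=4721357/972000, spread=166577/1944000
Step 6: max=31946929/6480000, min=142029653/29160000, spread=692611/11664000
Step 7: max=21260399/4320000, min=4266567719/874800000, spread=77326157/1749600000
Step 8: max=28660511897/5832000000, min=213473267041/43740000000, spread=2961144373/87480000000

Answer: 1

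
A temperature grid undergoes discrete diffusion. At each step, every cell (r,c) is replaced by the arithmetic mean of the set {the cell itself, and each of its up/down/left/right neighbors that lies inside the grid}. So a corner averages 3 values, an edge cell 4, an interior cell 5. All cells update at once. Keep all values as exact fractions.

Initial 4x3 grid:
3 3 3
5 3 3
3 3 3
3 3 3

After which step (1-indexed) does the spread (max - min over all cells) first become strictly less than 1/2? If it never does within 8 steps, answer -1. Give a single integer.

Step 1: max=11/3, min=3, spread=2/3
Step 2: max=211/60, min=3, spread=31/60
Step 3: max=1831/540, min=3, spread=211/540
  -> spread < 1/2 first at step 3
Step 4: max=178897/54000, min=2747/900, spread=14077/54000
Step 5: max=1598407/486000, min=165683/54000, spread=5363/24300
Step 6: max=47480809/14580000, min=92869/30000, spread=93859/583200
Step 7: max=2834674481/874800000, min=151136467/48600000, spread=4568723/34992000
Step 8: max=169244435629/52488000000, min=4555618889/1458000000, spread=8387449/83980800

Answer: 3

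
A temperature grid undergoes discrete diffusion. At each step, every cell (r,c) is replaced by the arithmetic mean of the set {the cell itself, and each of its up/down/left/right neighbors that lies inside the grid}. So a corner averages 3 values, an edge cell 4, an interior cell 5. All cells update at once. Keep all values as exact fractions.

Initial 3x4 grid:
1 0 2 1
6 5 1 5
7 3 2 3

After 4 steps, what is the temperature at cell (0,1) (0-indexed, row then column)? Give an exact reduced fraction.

Step 1: cell (0,1) = 2
Step 2: cell (0,1) = 25/12
Step 3: cell (0,1) = 961/360
Step 4: cell (0,1) = 11773/4320
Full grid after step 4:
  81413/25920 11773/4320 10799/4320 30341/12960
  120493/34560 46331/14400 6493/2400 5081/1920
  100673/25920 15073/4320 13489/4320 36331/12960

Answer: 11773/4320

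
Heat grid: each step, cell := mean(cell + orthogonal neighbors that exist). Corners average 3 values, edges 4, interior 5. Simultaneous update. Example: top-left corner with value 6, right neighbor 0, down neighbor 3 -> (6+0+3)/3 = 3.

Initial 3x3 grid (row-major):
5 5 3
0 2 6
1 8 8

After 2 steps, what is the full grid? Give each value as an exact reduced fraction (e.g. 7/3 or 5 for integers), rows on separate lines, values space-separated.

Answer: 109/36 319/80 79/18
47/15 389/100 419/80
13/4 1157/240 101/18

Derivation:
After step 1:
  10/3 15/4 14/3
  2 21/5 19/4
  3 19/4 22/3
After step 2:
  109/36 319/80 79/18
  47/15 389/100 419/80
  13/4 1157/240 101/18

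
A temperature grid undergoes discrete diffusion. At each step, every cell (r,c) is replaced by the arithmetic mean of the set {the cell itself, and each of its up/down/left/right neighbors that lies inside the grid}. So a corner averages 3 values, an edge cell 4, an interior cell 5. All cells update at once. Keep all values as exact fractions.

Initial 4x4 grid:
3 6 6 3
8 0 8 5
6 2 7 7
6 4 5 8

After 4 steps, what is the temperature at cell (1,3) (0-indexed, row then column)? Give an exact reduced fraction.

Answer: 297691/54000

Derivation:
Step 1: cell (1,3) = 23/4
Step 2: cell (1,3) = 671/120
Step 3: cell (1,3) = 10207/1800
Step 4: cell (1,3) = 297691/54000
Full grid after step 4:
  307303/64800 53093/10800 273841/54000 43511/8100
  209381/43200 874981/180000 119147/22500 297691/54000
  208429/43200 45613/9000 976711/180000 62909/10800
  80291/16200 220759/43200 48379/8640 382573/64800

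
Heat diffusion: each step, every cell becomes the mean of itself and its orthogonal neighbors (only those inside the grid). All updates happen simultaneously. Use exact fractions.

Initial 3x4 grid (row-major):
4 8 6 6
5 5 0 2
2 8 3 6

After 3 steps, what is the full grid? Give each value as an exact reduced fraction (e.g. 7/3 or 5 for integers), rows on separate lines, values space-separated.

Answer: 11167/2160 35509/7200 33619/7200 9217/2160
8611/1800 14321/3000 6323/1500 29129/7200
3409/720 10603/2400 30019/7200 8257/2160

Derivation:
After step 1:
  17/3 23/4 5 14/3
  4 26/5 16/5 7/2
  5 9/2 17/4 11/3
After step 2:
  185/36 1297/240 1117/240 79/18
  149/30 453/100 423/100 451/120
  9/2 379/80 937/240 137/36
After step 3:
  11167/2160 35509/7200 33619/7200 9217/2160
  8611/1800 14321/3000 6323/1500 29129/7200
  3409/720 10603/2400 30019/7200 8257/2160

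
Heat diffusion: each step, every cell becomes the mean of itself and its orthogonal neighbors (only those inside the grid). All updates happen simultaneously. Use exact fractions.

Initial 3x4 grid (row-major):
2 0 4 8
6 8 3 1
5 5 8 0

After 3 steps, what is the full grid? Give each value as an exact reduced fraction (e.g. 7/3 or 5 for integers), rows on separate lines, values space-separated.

After step 1:
  8/3 7/2 15/4 13/3
  21/4 22/5 24/5 3
  16/3 13/2 4 3
After step 2:
  137/36 859/240 983/240 133/36
  353/80 489/100 399/100 227/60
  205/36 607/120 183/40 10/3
After step 3:
  4247/1080 29467/7200 27647/7200 8333/2160
  7521/1600 2193/500 25601/6000 13321/3600
  10919/2160 4549/900 5087/1200 1403/360

Answer: 4247/1080 29467/7200 27647/7200 8333/2160
7521/1600 2193/500 25601/6000 13321/3600
10919/2160 4549/900 5087/1200 1403/360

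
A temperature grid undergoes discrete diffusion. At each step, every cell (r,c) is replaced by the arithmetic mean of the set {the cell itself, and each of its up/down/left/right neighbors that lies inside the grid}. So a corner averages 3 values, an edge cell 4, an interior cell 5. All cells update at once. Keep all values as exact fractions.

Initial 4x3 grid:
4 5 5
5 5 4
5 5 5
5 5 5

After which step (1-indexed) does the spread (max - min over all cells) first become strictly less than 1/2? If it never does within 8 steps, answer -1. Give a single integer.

Answer: 1

Derivation:
Step 1: max=5, min=14/3, spread=1/3
  -> spread < 1/2 first at step 1
Step 2: max=5, min=1133/240, spread=67/240
Step 3: max=239/48, min=10213/2160, spread=271/1080
Step 4: max=11879/2400, min=616001/129600, spread=5093/25920
Step 5: max=1065389/216000, min=37068499/7776000, spread=257101/1555200
Step 6: max=31852033/6480000, min=2231146001/466560000, spread=497603/3732480
Step 7: max=317753887/64800000, min=134173962859/27993600000, spread=123828653/1119744000
Step 8: max=28537704587/5832000000, min=8066938115681/1679616000000, spread=1215366443/13436928000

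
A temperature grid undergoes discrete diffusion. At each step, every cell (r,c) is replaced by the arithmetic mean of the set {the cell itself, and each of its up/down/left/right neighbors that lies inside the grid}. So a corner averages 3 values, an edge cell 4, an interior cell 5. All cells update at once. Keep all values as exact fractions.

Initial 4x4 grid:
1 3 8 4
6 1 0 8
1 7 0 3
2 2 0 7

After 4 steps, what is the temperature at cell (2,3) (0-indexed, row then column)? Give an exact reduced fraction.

Answer: 147421/43200

Derivation:
Step 1: cell (2,3) = 9/2
Step 2: cell (2,3) = 163/48
Step 3: cell (2,3) = 25571/7200
Step 4: cell (2,3) = 147421/43200
Full grid after step 4:
  8207/2592 184361/54000 207961/54000 268543/64800
  654329/216000 112933/36000 634417/180000 844489/216000
  591937/216000 514669/180000 560069/180000 147421/43200
  172771/64800 35677/13500 7753/2700 203531/64800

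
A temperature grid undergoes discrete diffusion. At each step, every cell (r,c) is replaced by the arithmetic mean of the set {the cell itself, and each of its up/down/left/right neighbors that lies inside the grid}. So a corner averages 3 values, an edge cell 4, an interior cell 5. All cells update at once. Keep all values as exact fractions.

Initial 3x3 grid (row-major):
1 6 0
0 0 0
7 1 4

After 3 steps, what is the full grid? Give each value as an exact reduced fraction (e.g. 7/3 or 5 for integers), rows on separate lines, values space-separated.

After step 1:
  7/3 7/4 2
  2 7/5 1
  8/3 3 5/3
After step 2:
  73/36 449/240 19/12
  21/10 183/100 91/60
  23/9 131/60 17/9
After step 3:
  4319/2160 26323/14400 1193/720
  1277/600 11401/6000 6137/3600
  1231/540 1903/900 503/270

Answer: 4319/2160 26323/14400 1193/720
1277/600 11401/6000 6137/3600
1231/540 1903/900 503/270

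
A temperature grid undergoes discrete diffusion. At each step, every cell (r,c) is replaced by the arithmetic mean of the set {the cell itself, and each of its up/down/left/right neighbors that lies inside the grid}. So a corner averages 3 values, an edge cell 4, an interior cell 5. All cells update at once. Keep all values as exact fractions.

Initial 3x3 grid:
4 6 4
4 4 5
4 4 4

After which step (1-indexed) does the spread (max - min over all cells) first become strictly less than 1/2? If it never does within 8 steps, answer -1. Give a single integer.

Step 1: max=5, min=4, spread=1
Step 2: max=563/120, min=4, spread=83/120
Step 3: max=3317/720, min=3757/900, spread=173/400
  -> spread < 1/2 first at step 3
Step 4: max=194239/43200, min=7561/1800, spread=511/1728
Step 5: max=11597933/2592000, min=102401/24000, spread=4309/20736
Step 6: max=689463751/155520000, min=13891237/3240000, spread=36295/248832
Step 7: max=41209970597/9331200000, min=3354535831/777600000, spread=305773/2985984
Step 8: max=2462802670159/559872000000, min=33646575497/7776000000, spread=2575951/35831808

Answer: 3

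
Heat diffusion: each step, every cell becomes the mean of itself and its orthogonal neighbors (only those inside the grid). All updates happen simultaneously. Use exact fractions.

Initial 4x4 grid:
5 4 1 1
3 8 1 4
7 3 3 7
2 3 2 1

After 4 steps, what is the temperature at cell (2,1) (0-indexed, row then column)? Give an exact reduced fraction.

Answer: 14609/4000

Derivation:
Step 1: cell (2,1) = 24/5
Step 2: cell (2,1) = 361/100
Step 3: cell (2,1) = 7801/2000
Step 4: cell (2,1) = 14609/4000
Full grid after step 4:
  6061/1440 89143/24000 234941/72000 62753/21600
  8249/2000 78127/20000 196903/60000 111863/36000
  72901/18000 14609/4000 613739/180000 340813/108000
  79801/21600 85213/24000 695981/216000 206789/64800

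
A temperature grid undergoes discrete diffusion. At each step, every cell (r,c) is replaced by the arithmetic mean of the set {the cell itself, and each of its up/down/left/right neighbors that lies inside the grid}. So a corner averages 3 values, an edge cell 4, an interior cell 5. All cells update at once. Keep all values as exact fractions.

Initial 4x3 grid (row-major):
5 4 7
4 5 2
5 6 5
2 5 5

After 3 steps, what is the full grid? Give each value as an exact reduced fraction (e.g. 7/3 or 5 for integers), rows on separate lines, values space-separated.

After step 1:
  13/3 21/4 13/3
  19/4 21/5 19/4
  17/4 26/5 9/2
  4 9/2 5
After step 2:
  43/9 1087/240 43/9
  263/60 483/100 1067/240
  91/20 453/100 389/80
  17/4 187/40 14/3
After step 3:
  9857/2160 68093/14400 4951/1080
  16687/3600 13631/3000 34049/7200
  2657/600 9379/2000 3701/800
  539/120 10873/2400 3409/720

Answer: 9857/2160 68093/14400 4951/1080
16687/3600 13631/3000 34049/7200
2657/600 9379/2000 3701/800
539/120 10873/2400 3409/720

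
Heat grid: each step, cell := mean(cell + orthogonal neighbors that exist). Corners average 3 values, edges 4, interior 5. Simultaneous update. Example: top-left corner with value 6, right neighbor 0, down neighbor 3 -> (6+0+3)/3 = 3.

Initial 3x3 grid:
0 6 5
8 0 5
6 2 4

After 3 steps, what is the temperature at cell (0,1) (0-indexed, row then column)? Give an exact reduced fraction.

Step 1: cell (0,1) = 11/4
Step 2: cell (0,1) = 339/80
Step 3: cell (0,1) = 6051/1600
Full grid after step 3:
  8857/2160 6051/1600 8837/2160
  9239/2400 8111/2000 2963/800
  4471/1080 277/75 4181/1080

Answer: 6051/1600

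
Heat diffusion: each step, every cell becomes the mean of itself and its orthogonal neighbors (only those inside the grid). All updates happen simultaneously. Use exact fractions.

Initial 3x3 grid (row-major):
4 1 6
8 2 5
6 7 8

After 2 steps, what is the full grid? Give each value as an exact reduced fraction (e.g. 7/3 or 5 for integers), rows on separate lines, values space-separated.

Answer: 151/36 971/240 25/6
157/30 477/100 1231/240
71/12 1441/240 53/9

Derivation:
After step 1:
  13/3 13/4 4
  5 23/5 21/4
  7 23/4 20/3
After step 2:
  151/36 971/240 25/6
  157/30 477/100 1231/240
  71/12 1441/240 53/9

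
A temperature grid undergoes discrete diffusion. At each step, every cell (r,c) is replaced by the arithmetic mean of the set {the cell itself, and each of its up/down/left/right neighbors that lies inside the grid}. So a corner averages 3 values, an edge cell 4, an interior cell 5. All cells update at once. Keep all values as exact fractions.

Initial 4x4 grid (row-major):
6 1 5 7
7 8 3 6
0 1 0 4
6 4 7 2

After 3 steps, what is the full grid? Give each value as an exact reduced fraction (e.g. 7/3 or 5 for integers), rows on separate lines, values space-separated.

Answer: 1979/432 208/45 344/75 289/60
6209/1440 4949/1200 2103/500 2627/600
27581/7200 10867/3000 4429/1200 1369/360
3913/1080 26081/7200 5029/1440 1603/432

Derivation:
After step 1:
  14/3 5 4 6
  21/4 4 22/5 5
  7/2 13/5 3 3
  10/3 9/2 13/4 13/3
After step 2:
  179/36 53/12 97/20 5
  209/48 17/4 102/25 23/5
  881/240 88/25 13/4 23/6
  34/9 821/240 181/48 127/36
After step 3:
  1979/432 208/45 344/75 289/60
  6209/1440 4949/1200 2103/500 2627/600
  27581/7200 10867/3000 4429/1200 1369/360
  3913/1080 26081/7200 5029/1440 1603/432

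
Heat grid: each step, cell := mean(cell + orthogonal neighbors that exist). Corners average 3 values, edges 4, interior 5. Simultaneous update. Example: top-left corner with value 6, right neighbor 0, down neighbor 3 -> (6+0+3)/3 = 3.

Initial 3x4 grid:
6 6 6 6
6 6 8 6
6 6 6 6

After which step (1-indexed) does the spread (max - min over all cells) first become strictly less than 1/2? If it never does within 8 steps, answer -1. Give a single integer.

Answer: 2

Derivation:
Step 1: max=13/2, min=6, spread=1/2
Step 2: max=323/50, min=6, spread=23/50
  -> spread < 1/2 first at step 2
Step 3: max=15211/2400, min=1213/200, spread=131/480
Step 4: max=136151/21600, min=21991/3600, spread=841/4320
Step 5: max=54382051/8640000, min=4413373/720000, spread=56863/345600
Step 6: max=488094341/77760000, min=39869543/6480000, spread=386393/3110400
Step 7: max=195017723131/31104000000, min=15972358813/2592000000, spread=26795339/248832000
Step 8: max=11681255714129/1866240000000, min=960206149667/155520000000, spread=254051069/2985984000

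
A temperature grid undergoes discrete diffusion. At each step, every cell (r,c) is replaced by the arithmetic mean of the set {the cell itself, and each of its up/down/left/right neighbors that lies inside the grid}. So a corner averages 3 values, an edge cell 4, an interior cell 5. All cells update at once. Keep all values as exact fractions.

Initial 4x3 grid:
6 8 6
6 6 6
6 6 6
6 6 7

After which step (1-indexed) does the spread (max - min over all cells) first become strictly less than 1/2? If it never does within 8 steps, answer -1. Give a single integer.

Answer: 3

Derivation:
Step 1: max=20/3, min=6, spread=2/3
Step 2: max=787/120, min=6, spread=67/120
Step 3: max=13879/2160, min=875/144, spread=377/1080
  -> spread < 1/2 first at step 3
Step 4: max=2755291/432000, min=9803/1600, spread=108481/432000
Step 5: max=24674231/3888000, min=15902759/2592000, spread=328037/1555200
Step 6: max=9828594331/1555200000, min=958040021/155520000, spread=248194121/1555200000
Step 7: max=88279917821/13996800000, min=19195882013/3110400000, spread=151875901/1119744000
Step 8: max=5284949895439/839808000000, min=3462976390501/559872000000, spread=289552991/2687385600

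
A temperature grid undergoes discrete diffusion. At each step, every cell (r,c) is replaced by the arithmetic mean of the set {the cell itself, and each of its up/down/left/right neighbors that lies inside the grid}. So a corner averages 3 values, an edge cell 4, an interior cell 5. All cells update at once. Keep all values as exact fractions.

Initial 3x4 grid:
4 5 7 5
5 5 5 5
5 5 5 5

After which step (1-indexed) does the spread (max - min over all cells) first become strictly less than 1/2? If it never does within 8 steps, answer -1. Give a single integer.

Step 1: max=17/3, min=14/3, spread=1
Step 2: max=1309/240, min=233/48, spread=3/5
Step 3: max=11599/2160, min=709/144, spread=241/540
  -> spread < 1/2 first at step 3
Step 4: max=342589/64800, min=71437/14400, spread=8449/25920
Step 5: max=10216423/1944000, min=12907369/2592000, spread=428717/1555200
Step 6: max=304420201/58320000, min=778539211/155520000, spread=3989759/18662400
Step 7: max=9095960317/1749600000, min=1735952587/345600000, spread=196928221/1119744000
Step 8: max=135944458457/26244000000, min=2821550015291/559872000000, spread=1886362363/13436928000

Answer: 3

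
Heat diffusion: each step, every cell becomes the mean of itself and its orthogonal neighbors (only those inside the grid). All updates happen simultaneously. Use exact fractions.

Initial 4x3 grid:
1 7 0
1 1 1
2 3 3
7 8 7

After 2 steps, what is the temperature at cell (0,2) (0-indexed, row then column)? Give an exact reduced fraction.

Step 1: cell (0,2) = 8/3
Step 2: cell (0,2) = 37/18
Full grid after step 2:
  13/6 631/240 37/18
  101/40 43/20 601/240
  407/120 19/5 283/80
  91/18 1279/240 21/4

Answer: 37/18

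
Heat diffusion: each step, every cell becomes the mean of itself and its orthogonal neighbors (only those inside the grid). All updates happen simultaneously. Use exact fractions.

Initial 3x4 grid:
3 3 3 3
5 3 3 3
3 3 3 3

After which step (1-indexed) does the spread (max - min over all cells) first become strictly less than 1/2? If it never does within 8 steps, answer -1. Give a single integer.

Answer: 3

Derivation:
Step 1: max=11/3, min=3, spread=2/3
Step 2: max=427/120, min=3, spread=67/120
Step 3: max=3677/1080, min=3, spread=437/1080
  -> spread < 1/2 first at step 3
Step 4: max=1453531/432000, min=1509/500, spread=29951/86400
Step 5: max=12879821/3888000, min=10283/3375, spread=206761/777600
Step 6: max=5121795571/1555200000, min=8265671/2700000, spread=14430763/62208000
Step 7: max=305043741689/93312000000, min=665652727/216000000, spread=139854109/746496000
Step 8: max=18218631890251/5598720000000, min=60171228977/19440000000, spread=7114543559/44789760000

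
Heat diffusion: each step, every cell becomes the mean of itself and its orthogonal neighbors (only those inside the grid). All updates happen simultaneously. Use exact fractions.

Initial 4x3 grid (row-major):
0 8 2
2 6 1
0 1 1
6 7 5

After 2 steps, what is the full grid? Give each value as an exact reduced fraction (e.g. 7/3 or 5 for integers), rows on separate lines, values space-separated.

Answer: 28/9 73/20 61/18
671/240 151/50 353/120
139/48 78/25 71/24
34/9 197/48 133/36

Derivation:
After step 1:
  10/3 4 11/3
  2 18/5 5/2
  9/4 3 2
  13/3 19/4 13/3
After step 2:
  28/9 73/20 61/18
  671/240 151/50 353/120
  139/48 78/25 71/24
  34/9 197/48 133/36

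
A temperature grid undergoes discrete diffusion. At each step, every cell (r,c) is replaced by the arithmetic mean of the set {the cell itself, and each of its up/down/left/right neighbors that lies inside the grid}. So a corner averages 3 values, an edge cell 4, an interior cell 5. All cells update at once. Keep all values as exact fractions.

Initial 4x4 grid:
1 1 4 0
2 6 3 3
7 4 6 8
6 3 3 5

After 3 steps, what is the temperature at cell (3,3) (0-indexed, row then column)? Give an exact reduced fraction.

Answer: 10373/2160

Derivation:
Step 1: cell (3,3) = 16/3
Step 2: cell (3,3) = 181/36
Step 3: cell (3,3) = 10373/2160
Full grid after step 3:
  6107/2160 10849/3600 10357/3600 853/270
  26783/7200 21161/6000 5771/1500 13417/3600
  31007/7200 6809/1500 5323/1200 16717/3600
  1279/270 33077/7200 34469/7200 10373/2160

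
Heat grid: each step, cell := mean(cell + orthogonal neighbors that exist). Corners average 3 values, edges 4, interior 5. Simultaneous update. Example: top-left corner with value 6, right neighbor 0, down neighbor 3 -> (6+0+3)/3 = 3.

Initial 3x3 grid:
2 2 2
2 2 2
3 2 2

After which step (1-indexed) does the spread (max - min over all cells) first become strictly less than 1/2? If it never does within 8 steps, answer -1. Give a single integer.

Step 1: max=7/3, min=2, spread=1/3
  -> spread < 1/2 first at step 1
Step 2: max=41/18, min=2, spread=5/18
Step 3: max=473/216, min=2, spread=41/216
Step 4: max=28051/12960, min=731/360, spread=347/2592
Step 5: max=1662137/777600, min=7357/3600, spread=2921/31104
Step 6: max=99140539/46656000, min=889483/432000, spread=24611/373248
Step 7: max=5917442033/2799360000, min=20096741/9720000, spread=207329/4478976
Step 8: max=353953152451/167961600000, min=1075601599/518400000, spread=1746635/53747712

Answer: 1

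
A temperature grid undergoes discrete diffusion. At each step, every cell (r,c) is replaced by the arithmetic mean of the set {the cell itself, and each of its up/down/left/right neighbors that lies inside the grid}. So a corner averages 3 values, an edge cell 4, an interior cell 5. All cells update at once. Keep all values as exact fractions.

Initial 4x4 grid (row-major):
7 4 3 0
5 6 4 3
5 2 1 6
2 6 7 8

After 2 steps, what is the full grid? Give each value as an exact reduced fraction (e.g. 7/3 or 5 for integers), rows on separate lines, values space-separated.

Answer: 193/36 1037/240 263/80 8/3
1127/240 447/100 88/25 263/80
211/48 399/100 107/25 75/16
145/36 217/48 83/16 17/3

Derivation:
After step 1:
  16/3 5 11/4 2
  23/4 21/5 17/5 13/4
  7/2 4 4 9/2
  13/3 17/4 11/2 7
After step 2:
  193/36 1037/240 263/80 8/3
  1127/240 447/100 88/25 263/80
  211/48 399/100 107/25 75/16
  145/36 217/48 83/16 17/3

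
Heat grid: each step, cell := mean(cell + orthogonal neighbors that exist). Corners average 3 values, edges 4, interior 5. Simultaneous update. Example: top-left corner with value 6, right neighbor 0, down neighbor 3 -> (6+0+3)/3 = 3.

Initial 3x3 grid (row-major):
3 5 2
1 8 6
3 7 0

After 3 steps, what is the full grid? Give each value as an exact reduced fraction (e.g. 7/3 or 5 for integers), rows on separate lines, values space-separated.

After step 1:
  3 9/2 13/3
  15/4 27/5 4
  11/3 9/2 13/3
After step 2:
  15/4 517/120 77/18
  949/240 443/100 271/60
  143/36 179/40 77/18
After step 3:
  961/240 30179/7200 4717/1080
  57983/14400 26021/6000 1969/450
  8929/2160 3431/800 4777/1080

Answer: 961/240 30179/7200 4717/1080
57983/14400 26021/6000 1969/450
8929/2160 3431/800 4777/1080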